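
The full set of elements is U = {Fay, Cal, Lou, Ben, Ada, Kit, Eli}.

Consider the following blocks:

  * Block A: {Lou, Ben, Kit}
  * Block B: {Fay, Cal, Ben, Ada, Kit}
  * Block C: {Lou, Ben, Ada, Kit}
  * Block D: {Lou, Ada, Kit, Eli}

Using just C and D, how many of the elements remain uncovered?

Union of C, D = {Lou, Ben, Ada, Kit, Eli}.
Not covered: Fay, Cal — 2 elements.

2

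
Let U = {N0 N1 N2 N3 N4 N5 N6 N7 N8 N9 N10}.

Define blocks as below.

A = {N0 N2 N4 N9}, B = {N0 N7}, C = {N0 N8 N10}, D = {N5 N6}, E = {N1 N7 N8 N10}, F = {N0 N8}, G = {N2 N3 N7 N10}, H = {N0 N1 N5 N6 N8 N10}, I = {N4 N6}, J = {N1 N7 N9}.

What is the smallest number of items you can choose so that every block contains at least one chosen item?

T = {N0, N6, N7} meets every block (each contains at least one member of T), and |T| = 3.
The blocks F, G, I are pairwise disjoint, so any hitting set needs a separate item for each — at least 3. Hence 3 is optimal.

3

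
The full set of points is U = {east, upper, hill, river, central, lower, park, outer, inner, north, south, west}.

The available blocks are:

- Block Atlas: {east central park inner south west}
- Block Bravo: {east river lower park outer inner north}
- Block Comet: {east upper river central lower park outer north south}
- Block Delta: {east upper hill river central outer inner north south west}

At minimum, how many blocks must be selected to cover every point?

2

Bravo and Delta together: Bravo ∪ Delta = {east, upper, hill, river, central, lower, park, outer, inner, north, south, west} — every point is covered.
No single block has all 12 points (the largest, Delta, has 10), so 2 is optimal.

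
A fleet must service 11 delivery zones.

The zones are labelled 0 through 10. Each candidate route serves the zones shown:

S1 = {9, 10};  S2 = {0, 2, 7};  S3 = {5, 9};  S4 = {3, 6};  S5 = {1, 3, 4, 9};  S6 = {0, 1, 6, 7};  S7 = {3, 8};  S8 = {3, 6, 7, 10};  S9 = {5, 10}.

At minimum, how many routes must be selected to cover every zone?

5

S2 and S4 and S5 and S7 and S9 together: S2 ∪ S4 ∪ S5 ∪ S7 ∪ S9 = {0, 1, 2, 3, 4, 5, 6, 7, 8, 9, 10} — every zone is covered.
No 4 of the 9 routes cover everything (all 126 combinations miss at least one zone), so 5 is optimal.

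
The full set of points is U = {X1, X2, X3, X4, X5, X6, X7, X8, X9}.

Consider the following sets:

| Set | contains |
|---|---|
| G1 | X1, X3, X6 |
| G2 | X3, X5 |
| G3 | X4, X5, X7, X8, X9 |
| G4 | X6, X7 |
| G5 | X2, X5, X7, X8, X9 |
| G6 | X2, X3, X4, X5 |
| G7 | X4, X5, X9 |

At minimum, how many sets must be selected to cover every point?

3

G1, G5, and G6 cover everything between them: the union {X1, X2, X3, X4, X5, X6, X7, X8, X9} is all of U.
Only G1 contains X1, so G1 is forced; the remaining 6 points need at least 2 more sets (each remaining set adds at most 5) — so at least 3 sets are needed, and 3 is optimal.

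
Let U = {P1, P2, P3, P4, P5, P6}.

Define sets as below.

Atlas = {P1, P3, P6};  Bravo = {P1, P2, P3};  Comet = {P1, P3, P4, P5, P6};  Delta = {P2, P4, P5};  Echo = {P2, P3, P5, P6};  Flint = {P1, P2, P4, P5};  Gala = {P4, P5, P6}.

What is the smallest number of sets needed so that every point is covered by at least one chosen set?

Take {Bravo, Gala}. Their union is {P1, P2, P3, P4, P5, P6}, which is all 6 points.
No single set has all 6 points (the largest, Comet, has 5), so 2 is optimal.

2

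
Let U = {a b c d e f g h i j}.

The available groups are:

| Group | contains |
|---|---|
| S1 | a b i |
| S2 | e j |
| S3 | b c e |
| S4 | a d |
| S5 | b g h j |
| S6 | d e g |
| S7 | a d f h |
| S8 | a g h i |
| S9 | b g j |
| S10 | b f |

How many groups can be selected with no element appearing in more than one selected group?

S2, S4, S10 are pairwise disjoint (S2={e,j}; S4={a,d}; S10={b,f}).
Every remaining group overlaps one of these, and no 4 of the listed groups are pairwise disjoint, so 3 is the maximum.

3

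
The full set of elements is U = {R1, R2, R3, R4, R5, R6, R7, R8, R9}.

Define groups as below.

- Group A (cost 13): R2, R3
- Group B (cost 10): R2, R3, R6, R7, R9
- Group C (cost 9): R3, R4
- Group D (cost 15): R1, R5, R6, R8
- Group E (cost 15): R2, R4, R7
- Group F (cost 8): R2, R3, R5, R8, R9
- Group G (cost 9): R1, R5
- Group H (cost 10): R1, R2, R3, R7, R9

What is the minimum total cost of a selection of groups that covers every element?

34

C, D, H together cover every element (C ∪ D ∪ H = {R1, R2, R3, R4, R5, R6, R7, R8, R9}); total cost 9 + 15 + 10 = 34.
The greedy pick F, B, C, G costs 36; no covering selection beats 34.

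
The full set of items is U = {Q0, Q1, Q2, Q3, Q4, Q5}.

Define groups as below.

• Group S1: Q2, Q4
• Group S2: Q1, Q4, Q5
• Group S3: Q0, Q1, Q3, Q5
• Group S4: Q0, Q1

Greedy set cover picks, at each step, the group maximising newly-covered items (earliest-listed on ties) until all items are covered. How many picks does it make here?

Greedy: pick S3 (covers 4 new) → pick S1 (covers 2 new). Total picks: 2.

2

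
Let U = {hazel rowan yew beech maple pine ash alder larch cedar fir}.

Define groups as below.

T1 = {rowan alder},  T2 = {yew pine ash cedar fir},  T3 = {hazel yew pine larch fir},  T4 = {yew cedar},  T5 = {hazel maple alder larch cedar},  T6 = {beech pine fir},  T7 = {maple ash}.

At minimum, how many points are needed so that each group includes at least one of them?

4

Take H = {rowan, maple, pine, cedar}. Each listed group contains at least one of these, so H is a hitting set of size 4.
The groups T1, T4, T6, T7 are pairwise disjoint, so any hitting set needs a separate point for each — at least 4. Hence 4 is optimal.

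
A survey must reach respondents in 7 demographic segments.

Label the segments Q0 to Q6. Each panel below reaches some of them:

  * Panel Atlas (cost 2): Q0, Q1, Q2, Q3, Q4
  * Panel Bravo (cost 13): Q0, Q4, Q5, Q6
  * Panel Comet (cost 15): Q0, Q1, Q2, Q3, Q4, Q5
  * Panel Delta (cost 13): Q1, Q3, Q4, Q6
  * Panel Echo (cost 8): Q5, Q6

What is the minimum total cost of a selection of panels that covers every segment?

10

Atlas, Echo together cover every segment (Atlas ∪ Echo = {Q0, Q1, Q2, Q3, Q4, Q5, Q6}); total cost 2 + 8 = 10.
No covering selection has total cost below 10.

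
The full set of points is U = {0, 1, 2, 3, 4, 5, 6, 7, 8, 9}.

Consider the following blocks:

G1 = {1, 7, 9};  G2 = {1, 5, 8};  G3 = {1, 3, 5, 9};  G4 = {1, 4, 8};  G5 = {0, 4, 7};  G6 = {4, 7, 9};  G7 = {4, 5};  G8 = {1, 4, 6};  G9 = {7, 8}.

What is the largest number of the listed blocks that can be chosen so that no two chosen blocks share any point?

2

G8, G9 are pairwise disjoint (G8={1,4,6}; G9={7,8}).
Every remaining block overlaps one of these, and no 3 of the listed blocks are pairwise disjoint, so 2 is the maximum.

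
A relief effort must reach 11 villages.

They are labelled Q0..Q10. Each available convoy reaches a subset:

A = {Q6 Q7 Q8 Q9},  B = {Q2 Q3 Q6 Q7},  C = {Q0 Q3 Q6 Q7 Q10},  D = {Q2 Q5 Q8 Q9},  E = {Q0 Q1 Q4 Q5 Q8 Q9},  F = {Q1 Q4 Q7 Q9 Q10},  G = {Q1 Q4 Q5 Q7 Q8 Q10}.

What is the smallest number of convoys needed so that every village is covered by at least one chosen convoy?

3

B and C and E together: B ∪ C ∪ E = {Q0, Q1, Q2, Q3, Q4, Q5, Q6, Q7, Q8, Q9, Q10} — every village is covered.
No 2 of the 7 convoys cover everything (all 21 combinations miss at least one village), so 3 is optimal.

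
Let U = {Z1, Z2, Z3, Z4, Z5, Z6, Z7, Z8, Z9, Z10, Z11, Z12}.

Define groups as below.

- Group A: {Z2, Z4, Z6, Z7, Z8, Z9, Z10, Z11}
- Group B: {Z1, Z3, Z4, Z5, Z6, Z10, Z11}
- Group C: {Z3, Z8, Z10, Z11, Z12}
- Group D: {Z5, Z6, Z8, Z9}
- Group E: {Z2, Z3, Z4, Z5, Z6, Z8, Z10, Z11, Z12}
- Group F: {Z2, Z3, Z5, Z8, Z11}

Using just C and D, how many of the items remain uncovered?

4

Union of C, D = {Z3, Z5, Z6, Z8, Z9, Z10, Z11, Z12}.
Not covered: Z1, Z2, Z4, Z7 — 4 items.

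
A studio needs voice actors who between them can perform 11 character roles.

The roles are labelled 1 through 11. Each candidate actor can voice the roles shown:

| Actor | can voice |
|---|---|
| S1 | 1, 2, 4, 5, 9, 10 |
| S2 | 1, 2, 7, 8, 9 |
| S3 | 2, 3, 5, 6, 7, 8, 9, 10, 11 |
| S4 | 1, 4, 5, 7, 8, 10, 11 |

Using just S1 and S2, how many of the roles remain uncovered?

3

Union of S1, S2 = {1, 2, 4, 5, 7, 8, 9, 10}.
Not covered: 3, 6, 11 — 3 roles.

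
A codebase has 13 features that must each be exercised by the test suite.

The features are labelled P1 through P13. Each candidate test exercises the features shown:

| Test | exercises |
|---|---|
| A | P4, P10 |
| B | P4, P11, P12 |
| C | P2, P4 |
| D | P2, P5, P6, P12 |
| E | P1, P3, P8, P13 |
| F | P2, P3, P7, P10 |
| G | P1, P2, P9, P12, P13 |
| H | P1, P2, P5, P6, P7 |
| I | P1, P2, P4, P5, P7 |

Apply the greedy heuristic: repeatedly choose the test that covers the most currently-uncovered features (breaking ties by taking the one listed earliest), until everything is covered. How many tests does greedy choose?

Greedy: pick G (covers 5 new) → pick F (covers 3 new) → pick B (covers 2 new) → pick D (covers 2 new) → pick E (covers 1 new). Total picks: 5.

5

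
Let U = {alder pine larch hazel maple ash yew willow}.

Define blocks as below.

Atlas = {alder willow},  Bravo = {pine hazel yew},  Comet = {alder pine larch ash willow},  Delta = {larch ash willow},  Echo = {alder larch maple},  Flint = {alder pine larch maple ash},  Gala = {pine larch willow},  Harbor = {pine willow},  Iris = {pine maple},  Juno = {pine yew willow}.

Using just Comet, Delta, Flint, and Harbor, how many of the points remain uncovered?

Union of Comet, Delta, Flint, Harbor = {alder, pine, larch, maple, ash, willow}.
Not covered: hazel, yew — 2 points.

2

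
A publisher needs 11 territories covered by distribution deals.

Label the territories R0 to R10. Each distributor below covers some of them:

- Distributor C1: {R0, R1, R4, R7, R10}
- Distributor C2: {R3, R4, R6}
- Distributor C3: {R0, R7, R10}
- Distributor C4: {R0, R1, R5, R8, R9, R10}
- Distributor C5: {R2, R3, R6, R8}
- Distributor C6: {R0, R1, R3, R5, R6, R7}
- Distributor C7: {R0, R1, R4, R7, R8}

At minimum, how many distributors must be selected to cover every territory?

C4 and C5 and C7 together: C4 ∪ C5 ∪ C7 = {R0, R1, R2, R3, R4, R5, R6, R7, R8, R9, R10} — every territory is covered.
Only C5 contains R2, so C5 is forced; the remaining 7 territories need at least 2 more distributors (each remaining distributor adds at most 5) — so at least 3 distributors are needed, and 3 is optimal.

3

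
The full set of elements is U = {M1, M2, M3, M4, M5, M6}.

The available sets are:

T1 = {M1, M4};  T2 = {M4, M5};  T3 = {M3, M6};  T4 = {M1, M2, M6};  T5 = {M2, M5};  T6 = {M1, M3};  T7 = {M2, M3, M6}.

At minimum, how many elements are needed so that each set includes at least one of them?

3

The 3 elements {M2, M3, M4} hit every set.
The sets T1, T3, T5 are pairwise disjoint, so any hitting set needs a separate element for each — at least 3. Hence 3 is optimal.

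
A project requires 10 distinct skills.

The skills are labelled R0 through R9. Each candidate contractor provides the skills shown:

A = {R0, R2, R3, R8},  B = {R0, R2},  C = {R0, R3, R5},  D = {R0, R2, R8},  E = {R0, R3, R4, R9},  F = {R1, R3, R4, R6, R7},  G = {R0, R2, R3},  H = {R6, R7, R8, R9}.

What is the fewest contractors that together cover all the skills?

4

Take {B, C, F, H}. Their union is {R0, R1, R2, R3, R4, R5, R6, R7, R8, R9}, which is all 10 skills.
No 3 of the 8 contractors cover everything (all 56 combinations miss at least one skill), so 4 is optimal.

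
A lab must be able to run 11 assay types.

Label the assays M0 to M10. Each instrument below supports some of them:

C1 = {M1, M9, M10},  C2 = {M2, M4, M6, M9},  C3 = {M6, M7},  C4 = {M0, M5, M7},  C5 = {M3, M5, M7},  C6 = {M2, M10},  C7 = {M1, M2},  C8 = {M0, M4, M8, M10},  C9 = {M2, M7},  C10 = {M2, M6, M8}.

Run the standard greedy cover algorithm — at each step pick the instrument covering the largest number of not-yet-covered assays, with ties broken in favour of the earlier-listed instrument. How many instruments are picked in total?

Greedy: pick C2 (covers 4 new) → pick C4 (covers 3 new) → pick C1 (covers 2 new) → pick C5 (covers 1 new) → pick C8 (covers 1 new). Total picks: 5.
(The true minimum cover uses only 4 instruments, so greedy is not optimal here.)

5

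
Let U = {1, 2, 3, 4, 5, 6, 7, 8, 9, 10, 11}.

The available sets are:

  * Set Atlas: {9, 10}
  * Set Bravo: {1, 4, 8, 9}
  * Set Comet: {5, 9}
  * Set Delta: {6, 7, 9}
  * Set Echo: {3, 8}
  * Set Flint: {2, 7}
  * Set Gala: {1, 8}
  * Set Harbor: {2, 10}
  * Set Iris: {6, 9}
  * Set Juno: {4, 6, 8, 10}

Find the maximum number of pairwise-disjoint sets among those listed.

Comet, Gala, Harbor are pairwise disjoint (Comet={5,9}; Gala={1,8}; Harbor={2,10}).
Every remaining set overlaps one of these, and no 4 of the listed sets are pairwise disjoint, so 3 is the maximum.

3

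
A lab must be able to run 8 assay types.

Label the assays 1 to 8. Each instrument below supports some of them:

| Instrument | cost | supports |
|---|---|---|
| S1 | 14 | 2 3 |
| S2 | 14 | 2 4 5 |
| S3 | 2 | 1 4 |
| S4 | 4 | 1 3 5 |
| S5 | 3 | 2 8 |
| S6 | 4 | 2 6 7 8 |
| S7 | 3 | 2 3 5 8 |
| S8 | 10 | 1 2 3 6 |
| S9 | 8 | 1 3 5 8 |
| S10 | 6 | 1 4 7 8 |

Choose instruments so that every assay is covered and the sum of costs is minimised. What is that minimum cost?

S3, S6, S7 together cover every assay (S3 ∪ S6 ∪ S7 = {1, 2, 3, 4, 5, 6, 7, 8}); total cost 2 + 4 + 3 = 9.
No covering selection has total cost below 9.

9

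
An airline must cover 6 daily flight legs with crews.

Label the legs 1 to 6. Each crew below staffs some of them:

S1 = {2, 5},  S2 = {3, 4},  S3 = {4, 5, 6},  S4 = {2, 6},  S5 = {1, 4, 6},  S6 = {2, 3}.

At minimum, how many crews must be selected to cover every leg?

S1 and S5 and S6 together: S1 ∪ S5 ∪ S6 = {1, 2, 3, 4, 5, 6} — every leg is covered.
Only S5 contains 1, so S5 is forced; the remaining 3 legs need at least 2 more crews (each remaining crew adds at most 2) — so at least 3 crews are needed, and 3 is optimal.

3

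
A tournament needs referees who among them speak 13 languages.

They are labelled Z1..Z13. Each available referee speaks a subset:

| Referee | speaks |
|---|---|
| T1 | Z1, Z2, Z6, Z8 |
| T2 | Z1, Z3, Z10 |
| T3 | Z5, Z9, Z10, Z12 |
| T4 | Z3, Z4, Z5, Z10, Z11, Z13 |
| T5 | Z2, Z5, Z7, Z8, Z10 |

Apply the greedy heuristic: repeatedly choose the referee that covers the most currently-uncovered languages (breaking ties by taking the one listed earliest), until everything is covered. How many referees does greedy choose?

Greedy: pick T4 (covers 6 new) → pick T1 (covers 4 new) → pick T3 (covers 2 new) → pick T5 (covers 1 new). Total picks: 4.

4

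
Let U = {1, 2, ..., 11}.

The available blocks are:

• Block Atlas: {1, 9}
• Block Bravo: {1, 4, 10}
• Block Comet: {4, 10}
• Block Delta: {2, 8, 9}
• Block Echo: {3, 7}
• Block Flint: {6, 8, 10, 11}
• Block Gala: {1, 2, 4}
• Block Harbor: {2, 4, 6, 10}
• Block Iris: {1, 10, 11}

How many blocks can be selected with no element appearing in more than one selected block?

Echo, Flint, Gala are pairwise disjoint (Echo={3,7}; Flint={6,8,10,11}; Gala={1,2,4}).
Every remaining block overlaps one of these, and no 4 of the listed blocks are pairwise disjoint, so 3 is the maximum.

3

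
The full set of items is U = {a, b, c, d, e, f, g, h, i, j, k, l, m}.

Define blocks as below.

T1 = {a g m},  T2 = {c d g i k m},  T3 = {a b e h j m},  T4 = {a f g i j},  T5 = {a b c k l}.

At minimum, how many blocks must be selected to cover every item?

T2 and T3 and T4 and T5 together: T2 ∪ T3 ∪ T4 ∪ T5 = {a, b, c, d, e, f, g, h, i, j, k, l, m} — every item is covered.
No 3 of the 5 blocks cover everything (all 10 combinations miss at least one item), so 4 is optimal.

4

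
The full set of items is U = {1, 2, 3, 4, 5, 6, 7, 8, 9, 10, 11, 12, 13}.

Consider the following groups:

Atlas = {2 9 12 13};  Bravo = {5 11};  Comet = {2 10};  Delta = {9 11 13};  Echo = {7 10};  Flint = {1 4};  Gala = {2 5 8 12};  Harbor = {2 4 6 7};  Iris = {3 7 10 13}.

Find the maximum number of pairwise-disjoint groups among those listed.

Atlas, Bravo, Echo, Flint are pairwise disjoint (Atlas={2,9,12,13}; Bravo={5,11}; Echo={7,10}; Flint={1,4}).
Every remaining group overlaps one of these, and no 5 of the listed groups are pairwise disjoint, so 4 is the maximum.

4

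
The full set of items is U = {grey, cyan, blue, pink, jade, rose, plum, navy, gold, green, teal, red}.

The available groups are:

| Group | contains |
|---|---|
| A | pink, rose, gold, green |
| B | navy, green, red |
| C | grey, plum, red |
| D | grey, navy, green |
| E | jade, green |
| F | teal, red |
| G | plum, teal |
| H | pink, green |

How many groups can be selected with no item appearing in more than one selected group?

B, G are pairwise disjoint (B={navy,green,red}; G={plum,teal}).
Every remaining group overlaps one of these, and no 3 of the listed groups are pairwise disjoint, so 2 is the maximum.

2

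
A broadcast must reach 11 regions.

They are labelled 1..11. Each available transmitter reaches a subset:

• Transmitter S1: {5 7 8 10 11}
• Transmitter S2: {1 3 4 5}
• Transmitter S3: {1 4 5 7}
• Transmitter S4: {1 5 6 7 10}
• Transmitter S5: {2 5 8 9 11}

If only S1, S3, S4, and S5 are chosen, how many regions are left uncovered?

1

Union of S1, S3, S4, S5 = {1, 2, 4, 5, 6, 7, 8, 9, 10, 11}.
Not covered: 3 — 1 region.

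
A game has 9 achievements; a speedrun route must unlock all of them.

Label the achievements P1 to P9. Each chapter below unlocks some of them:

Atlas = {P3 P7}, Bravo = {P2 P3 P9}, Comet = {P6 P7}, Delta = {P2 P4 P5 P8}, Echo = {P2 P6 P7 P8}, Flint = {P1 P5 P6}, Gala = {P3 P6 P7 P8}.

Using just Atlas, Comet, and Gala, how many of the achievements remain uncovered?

5

Union of Atlas, Comet, Gala = {P3, P6, P7, P8}.
Not covered: P1, P2, P4, P5, P9 — 5 achievements.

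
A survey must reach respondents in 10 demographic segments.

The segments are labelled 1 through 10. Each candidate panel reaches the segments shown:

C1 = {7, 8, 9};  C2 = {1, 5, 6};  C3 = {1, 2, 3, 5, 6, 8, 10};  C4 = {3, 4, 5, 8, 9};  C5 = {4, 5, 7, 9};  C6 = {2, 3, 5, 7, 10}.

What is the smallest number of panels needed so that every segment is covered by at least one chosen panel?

2

C3 and C5 together: C3 ∪ C5 = {1, 2, 3, 4, 5, 6, 7, 8, 9, 10} — every segment is covered.
No single panel has all 10 segments (the largest, C3, has 7), so 2 is optimal.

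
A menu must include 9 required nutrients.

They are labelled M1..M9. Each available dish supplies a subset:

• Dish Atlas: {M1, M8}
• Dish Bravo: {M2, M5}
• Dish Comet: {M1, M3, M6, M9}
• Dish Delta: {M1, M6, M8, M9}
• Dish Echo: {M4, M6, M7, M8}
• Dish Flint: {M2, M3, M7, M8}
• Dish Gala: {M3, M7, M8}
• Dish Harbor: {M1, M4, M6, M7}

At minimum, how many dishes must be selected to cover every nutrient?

Take {Bravo, Comet, Echo}. Their union is {M1, M2, M3, M4, M5, M6, M7, M8, M9}, which is all 9 nutrients.
Each dish has at most 4 nutrients, and 2·4 = 8 < 9 — so at least 3 dishes are needed, and 3 is optimal.

3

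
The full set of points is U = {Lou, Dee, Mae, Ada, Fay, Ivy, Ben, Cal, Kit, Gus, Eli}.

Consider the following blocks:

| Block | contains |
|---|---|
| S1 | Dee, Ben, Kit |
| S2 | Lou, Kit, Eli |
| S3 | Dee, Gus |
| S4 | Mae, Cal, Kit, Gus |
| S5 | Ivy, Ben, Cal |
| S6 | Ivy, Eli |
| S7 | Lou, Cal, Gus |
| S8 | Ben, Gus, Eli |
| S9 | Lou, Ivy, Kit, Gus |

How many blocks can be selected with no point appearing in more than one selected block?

3

S1, S6, S7 are pairwise disjoint (S1={Dee,Ben,Kit}; S6={Ivy,Eli}; S7={Lou,Cal,Gus}).
Every remaining block overlaps one of these, and no 4 of the listed blocks are pairwise disjoint, so 3 is the maximum.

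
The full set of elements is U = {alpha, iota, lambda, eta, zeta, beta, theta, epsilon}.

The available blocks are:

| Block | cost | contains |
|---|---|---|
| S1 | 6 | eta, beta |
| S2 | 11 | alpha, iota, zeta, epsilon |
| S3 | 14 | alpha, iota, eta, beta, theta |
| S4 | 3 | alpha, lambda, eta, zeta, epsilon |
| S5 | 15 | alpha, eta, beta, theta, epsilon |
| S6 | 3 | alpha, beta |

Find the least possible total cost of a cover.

S3, S4 together cover every element (S3 ∪ S4 = {alpha, iota, lambda, eta, zeta, beta, theta, epsilon}); total cost 14 + 3 = 17.
The greedy pick S4, S6, S3 costs 20; no covering selection beats 17.

17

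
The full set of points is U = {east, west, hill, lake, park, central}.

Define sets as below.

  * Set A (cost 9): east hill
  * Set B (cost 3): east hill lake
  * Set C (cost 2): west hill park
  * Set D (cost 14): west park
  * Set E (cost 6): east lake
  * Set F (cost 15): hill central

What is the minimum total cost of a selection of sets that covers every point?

20

B, C, F together cover every point (B ∪ C ∪ F = {east, west, hill, lake, park, central}); total cost 3 + 2 + 15 = 20.
No covering selection has total cost below 20.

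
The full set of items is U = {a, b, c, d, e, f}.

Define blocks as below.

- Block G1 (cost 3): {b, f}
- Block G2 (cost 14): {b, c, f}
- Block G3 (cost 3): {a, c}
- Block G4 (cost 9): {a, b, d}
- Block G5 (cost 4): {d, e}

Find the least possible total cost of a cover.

G1, G3, G5 together cover every item (G1 ∪ G3 ∪ G5 = {a, b, c, d, e, f}); total cost 3 + 3 + 4 = 10.
No covering selection has total cost below 10.

10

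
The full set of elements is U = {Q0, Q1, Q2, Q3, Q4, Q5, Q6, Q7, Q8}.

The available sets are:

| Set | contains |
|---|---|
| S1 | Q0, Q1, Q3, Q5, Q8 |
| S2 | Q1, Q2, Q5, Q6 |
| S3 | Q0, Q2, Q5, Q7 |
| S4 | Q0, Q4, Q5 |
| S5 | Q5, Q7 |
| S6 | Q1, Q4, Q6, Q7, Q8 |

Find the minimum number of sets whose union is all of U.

Take {S1, S2, S6}. Their union is {Q0, Q1, Q2, Q3, Q4, Q5, Q6, Q7, Q8}, which is all 9 elements.
Only S1 contains Q3, so S1 is forced; the remaining 4 elements need at least 2 more sets (each remaining set adds at most 3) — so at least 3 sets are needed, and 3 is optimal.

3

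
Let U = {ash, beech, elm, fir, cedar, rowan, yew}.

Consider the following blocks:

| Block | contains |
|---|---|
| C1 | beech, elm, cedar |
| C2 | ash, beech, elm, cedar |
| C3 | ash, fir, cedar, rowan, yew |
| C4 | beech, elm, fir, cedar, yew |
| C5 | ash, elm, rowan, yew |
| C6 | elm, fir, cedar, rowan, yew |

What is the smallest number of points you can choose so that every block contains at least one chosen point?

Take H = {ash, cedar}. Each listed block contains at least one of these, so H is a hitting set of size 2.
No single point lies in every block, so at least 2 are needed and 2 is optimal.

2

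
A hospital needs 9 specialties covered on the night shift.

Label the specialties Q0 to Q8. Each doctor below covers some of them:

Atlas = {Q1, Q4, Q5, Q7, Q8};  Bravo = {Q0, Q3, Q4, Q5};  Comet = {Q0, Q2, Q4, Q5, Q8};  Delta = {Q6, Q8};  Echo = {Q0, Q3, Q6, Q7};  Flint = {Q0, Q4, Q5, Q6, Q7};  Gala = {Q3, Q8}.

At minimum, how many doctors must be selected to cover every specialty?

Atlas and Comet and Echo together: Atlas ∪ Comet ∪ Echo = {Q0, Q1, Q2, Q3, Q4, Q5, Q6, Q7, Q8} — every specialty is covered.
Only Atlas contains Q1, so Atlas is forced; the remaining 4 specialties need at least 2 more doctors (each remaining doctor adds at most 3) — so at least 3 doctors are needed, and 3 is optimal.

3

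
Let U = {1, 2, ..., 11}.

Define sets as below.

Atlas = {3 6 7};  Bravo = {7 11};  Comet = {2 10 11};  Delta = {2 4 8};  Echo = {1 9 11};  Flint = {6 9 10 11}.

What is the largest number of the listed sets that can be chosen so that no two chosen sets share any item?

Atlas, Delta, Echo are pairwise disjoint (Atlas={3,6,7}; Delta={2,4,8}; Echo={1,9,11}).
Every remaining set overlaps one of these, and no 4 of the listed sets are pairwise disjoint, so 3 is the maximum.

3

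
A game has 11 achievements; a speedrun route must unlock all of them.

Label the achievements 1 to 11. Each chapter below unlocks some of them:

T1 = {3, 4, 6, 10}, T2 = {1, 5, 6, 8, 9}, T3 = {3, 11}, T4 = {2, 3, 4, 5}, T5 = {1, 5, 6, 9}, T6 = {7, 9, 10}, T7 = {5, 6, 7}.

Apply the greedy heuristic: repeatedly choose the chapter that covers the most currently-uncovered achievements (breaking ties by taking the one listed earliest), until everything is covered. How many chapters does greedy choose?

Greedy: pick T2 (covers 5 new) → pick T1 (covers 3 new) → pick T3 (covers 1 new) → pick T4 (covers 1 new) → pick T6 (covers 1 new). Total picks: 5.
(The true minimum cover uses only 4 chapters, so greedy is not optimal here.)

5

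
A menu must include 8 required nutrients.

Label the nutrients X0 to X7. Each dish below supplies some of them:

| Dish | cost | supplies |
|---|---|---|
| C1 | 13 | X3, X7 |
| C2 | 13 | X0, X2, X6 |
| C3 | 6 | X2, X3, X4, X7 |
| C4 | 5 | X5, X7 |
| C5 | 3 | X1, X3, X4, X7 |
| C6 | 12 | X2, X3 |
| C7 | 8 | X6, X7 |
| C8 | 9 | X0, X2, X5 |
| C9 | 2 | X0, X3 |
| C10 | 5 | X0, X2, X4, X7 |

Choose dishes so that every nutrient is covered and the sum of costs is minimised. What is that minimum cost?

C5, C7, C8 together cover every nutrient (C5 ∪ C7 ∪ C8 = {X0, X1, X2, X3, X4, X5, X6, X7}); total cost 3 + 8 + 9 = 20.
The greedy pick C5, C9, C8, C7 costs 22; no covering selection beats 20.

20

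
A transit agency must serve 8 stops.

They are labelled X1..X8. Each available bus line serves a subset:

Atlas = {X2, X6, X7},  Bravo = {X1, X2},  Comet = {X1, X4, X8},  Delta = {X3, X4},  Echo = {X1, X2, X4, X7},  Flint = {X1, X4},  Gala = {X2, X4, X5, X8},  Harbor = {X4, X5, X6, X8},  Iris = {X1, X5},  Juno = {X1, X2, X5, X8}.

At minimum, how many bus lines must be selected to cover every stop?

3

Take {Atlas, Delta, Juno}. Their union is {X1, X2, X3, X4, X5, X6, X7, X8}, which is all 8 stops.
Only Delta contains X3, so Delta is forced; the remaining 6 stops need at least 2 more bus lines (each remaining bus line adds at most 4) — so at least 3 bus lines are needed, and 3 is optimal.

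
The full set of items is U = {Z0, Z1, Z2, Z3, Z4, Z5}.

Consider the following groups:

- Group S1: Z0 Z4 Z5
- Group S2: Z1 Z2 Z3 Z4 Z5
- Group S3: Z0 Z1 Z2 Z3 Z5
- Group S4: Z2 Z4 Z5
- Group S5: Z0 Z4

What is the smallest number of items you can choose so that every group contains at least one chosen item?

The 2 items {Z0, Z2} hit every group.
No single item lies in every group, so at least 2 are needed and 2 is optimal.

2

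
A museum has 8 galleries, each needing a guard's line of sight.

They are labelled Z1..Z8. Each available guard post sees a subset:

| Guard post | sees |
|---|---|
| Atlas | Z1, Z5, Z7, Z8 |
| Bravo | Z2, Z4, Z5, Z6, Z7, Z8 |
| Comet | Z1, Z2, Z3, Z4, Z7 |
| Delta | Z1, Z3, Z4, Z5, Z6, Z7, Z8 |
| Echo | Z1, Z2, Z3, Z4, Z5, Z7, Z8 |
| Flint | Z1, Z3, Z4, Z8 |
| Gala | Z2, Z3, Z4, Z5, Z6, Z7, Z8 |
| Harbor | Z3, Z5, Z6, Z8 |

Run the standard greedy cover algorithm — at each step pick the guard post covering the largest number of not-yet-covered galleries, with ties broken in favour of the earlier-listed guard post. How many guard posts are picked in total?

2

Greedy: pick Delta (covers 7 new) → pick Bravo (covers 1 new). Total picks: 2.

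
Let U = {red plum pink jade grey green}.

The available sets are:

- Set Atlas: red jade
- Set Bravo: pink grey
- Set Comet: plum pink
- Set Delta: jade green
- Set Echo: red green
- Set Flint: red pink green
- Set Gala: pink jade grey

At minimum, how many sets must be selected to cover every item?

3

Comet and Flint and Gala together: Comet ∪ Flint ∪ Gala = {red, plum, pink, jade, grey, green} — every item is covered.
Only Comet contains plum, so Comet is forced; the remaining 4 items need at least 2 more sets (each remaining set adds at most 2) — so at least 3 sets are needed, and 3 is optimal.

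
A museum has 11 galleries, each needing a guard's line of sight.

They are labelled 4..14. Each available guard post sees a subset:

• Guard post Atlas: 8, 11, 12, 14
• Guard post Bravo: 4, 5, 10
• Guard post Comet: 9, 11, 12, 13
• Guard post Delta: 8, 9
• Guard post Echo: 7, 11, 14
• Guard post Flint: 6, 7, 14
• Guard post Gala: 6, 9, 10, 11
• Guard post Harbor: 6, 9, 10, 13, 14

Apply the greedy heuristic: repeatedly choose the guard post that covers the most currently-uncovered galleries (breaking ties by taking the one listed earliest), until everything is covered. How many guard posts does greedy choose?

Greedy: pick Harbor (covers 5 new) → pick Atlas (covers 3 new) → pick Bravo (covers 2 new) → pick Echo (covers 1 new). Total picks: 4.

4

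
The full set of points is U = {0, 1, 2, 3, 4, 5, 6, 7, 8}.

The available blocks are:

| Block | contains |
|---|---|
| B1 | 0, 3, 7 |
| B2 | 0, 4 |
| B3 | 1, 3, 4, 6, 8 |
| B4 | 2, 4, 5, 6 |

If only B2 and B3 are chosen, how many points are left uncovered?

Union of B2, B3 = {0, 1, 3, 4, 6, 8}.
Not covered: 2, 5, 7 — 3 points.

3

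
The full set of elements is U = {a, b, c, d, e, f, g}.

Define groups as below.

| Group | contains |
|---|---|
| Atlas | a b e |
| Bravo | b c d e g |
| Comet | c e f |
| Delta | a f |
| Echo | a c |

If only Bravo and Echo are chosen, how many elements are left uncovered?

Union of Bravo, Echo = {a, b, c, d, e, g}.
Not covered: f — 1 element.

1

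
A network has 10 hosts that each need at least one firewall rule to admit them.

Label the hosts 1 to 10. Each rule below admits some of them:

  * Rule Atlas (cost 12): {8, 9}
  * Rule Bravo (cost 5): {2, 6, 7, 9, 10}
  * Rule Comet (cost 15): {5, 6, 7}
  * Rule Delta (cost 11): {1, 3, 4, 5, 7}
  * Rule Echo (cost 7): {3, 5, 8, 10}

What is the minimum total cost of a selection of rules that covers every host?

Bravo, Delta, Echo together cover every host (Bravo ∪ Delta ∪ Echo = {1, 2, 3, 4, 5, 6, 7, 8, 9, 10}); total cost 5 + 11 + 7 = 23.
No covering selection has total cost below 23.

23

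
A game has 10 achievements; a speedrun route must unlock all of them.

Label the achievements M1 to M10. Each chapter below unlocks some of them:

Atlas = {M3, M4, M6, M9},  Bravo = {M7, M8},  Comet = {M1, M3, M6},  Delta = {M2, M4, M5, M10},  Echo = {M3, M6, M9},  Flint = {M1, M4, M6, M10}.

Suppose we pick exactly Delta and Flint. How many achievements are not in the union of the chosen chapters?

Union of Delta, Flint = {M1, M2, M4, M5, M6, M10}.
Not covered: M3, M7, M8, M9 — 4 achievements.

4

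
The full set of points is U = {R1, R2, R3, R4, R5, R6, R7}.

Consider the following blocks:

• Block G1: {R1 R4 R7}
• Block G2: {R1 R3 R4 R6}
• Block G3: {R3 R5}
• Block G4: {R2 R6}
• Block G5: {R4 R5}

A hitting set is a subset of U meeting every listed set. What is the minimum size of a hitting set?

3

H = {R2, R4, R5} meets every block (each contains at least one member of H), and |H| = 3.
The blocks G1, G3, G4 are pairwise disjoint, so any hitting set needs a separate point for each — at least 3. Hence 3 is optimal.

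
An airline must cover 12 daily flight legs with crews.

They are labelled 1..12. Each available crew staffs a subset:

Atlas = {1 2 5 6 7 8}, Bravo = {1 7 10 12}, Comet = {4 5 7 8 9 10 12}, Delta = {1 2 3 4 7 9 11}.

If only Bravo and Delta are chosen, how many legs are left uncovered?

3

Union of Bravo, Delta = {1, 2, 3, 4, 7, 9, 10, 11, 12}.
Not covered: 5, 6, 8 — 3 legs.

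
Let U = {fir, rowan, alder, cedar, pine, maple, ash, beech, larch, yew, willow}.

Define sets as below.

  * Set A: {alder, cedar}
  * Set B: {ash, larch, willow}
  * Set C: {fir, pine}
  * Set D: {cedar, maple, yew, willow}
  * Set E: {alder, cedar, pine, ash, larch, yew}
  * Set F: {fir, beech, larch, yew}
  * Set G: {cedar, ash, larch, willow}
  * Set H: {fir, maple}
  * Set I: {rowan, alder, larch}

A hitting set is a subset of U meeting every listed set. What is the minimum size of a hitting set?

3

The 3 points {fir, alder, willow} hit every set.
The sets A, B, C are pairwise disjoint, so any hitting set needs a separate point for each — at least 3. Hence 3 is optimal.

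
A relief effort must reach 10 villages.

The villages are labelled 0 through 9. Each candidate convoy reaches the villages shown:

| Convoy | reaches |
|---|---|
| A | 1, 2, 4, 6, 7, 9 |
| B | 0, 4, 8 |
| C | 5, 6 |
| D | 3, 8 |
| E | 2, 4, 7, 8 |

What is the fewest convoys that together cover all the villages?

A and B and C and D together: A ∪ B ∪ C ∪ D = {0, 1, 2, 3, 4, 5, 6, 7, 8, 9} — every village is covered.
No 3 of the 5 convoys cover everything (all 10 combinations miss at least one village), so 4 is optimal.

4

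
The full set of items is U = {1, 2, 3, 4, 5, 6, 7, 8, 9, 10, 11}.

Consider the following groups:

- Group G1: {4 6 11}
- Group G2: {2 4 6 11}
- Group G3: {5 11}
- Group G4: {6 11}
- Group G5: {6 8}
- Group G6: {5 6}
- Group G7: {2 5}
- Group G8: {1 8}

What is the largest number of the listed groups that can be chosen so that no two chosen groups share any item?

G4, G7, G8 are pairwise disjoint (G4={6,11}; G7={2,5}; G8={1,8}).
Every remaining group overlaps one of these, and no 4 of the listed groups are pairwise disjoint, so 3 is the maximum.

3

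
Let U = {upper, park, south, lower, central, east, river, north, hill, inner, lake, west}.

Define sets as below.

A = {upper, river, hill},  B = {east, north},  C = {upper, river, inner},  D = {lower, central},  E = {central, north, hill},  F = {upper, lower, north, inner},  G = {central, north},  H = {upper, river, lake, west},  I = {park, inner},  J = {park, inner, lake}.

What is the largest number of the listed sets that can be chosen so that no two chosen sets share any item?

4

A, B, D, J are pairwise disjoint (A={upper,river,hill}; B={east,north}; D={lower,central}; J={park,inner,lake}).
Every remaining set overlaps one of these, and no 5 of the listed sets are pairwise disjoint, so 4 is the maximum.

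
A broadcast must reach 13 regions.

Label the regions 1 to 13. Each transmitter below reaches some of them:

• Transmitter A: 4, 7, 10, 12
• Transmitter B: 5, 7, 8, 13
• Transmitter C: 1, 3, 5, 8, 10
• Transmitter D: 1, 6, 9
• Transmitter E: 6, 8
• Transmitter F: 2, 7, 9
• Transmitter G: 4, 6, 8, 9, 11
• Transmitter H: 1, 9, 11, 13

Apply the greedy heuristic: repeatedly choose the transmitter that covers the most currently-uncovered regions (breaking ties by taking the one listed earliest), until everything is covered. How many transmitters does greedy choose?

Greedy: pick C (covers 5 new) → pick G (covers 4 new) → pick A (covers 2 new) → pick B (covers 1 new) → pick F (covers 1 new). Total picks: 5.

5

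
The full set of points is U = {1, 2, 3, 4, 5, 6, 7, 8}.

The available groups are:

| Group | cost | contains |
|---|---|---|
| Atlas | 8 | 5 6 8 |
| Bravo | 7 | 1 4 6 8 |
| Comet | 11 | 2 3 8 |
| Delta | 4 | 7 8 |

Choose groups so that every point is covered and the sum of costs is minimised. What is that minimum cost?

30

Atlas, Bravo, Comet, Delta together cover every point (Atlas ∪ Bravo ∪ Comet ∪ Delta = {1, 2, 3, 4, 5, 6, 7, 8}); total cost 8 + 7 + 11 + 4 = 30.
No covering selection has total cost below 30.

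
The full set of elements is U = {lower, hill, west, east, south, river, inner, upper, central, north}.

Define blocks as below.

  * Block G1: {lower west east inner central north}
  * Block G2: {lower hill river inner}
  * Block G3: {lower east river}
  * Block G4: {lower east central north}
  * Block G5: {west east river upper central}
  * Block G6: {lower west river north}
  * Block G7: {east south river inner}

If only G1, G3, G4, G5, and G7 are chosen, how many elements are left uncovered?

Union of G1, G3, G4, G5, G7 = {lower, west, east, south, river, inner, upper, central, north}.
Not covered: hill — 1 element.

1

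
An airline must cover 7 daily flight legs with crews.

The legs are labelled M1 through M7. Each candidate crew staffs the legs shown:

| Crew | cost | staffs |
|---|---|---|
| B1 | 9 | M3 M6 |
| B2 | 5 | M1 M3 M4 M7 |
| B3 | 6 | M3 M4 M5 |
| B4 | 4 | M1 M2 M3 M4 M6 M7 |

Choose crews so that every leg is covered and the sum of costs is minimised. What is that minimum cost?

B3, B4 together cover every leg (B3 ∪ B4 = {M1, M2, M3, M4, M5, M6, M7}); total cost 6 + 4 = 10.
No covering selection has total cost below 10.

10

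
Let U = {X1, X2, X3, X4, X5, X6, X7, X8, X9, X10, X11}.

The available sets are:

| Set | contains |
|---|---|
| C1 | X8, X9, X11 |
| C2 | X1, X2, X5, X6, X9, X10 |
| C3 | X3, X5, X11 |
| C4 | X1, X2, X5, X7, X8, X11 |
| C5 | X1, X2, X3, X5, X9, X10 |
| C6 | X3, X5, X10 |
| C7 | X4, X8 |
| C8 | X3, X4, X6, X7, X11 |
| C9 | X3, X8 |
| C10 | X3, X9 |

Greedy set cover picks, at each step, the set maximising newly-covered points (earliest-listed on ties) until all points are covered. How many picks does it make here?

3

Greedy: pick C2 (covers 6 new) → pick C8 (covers 4 new) → pick C1 (covers 1 new). Total picks: 3.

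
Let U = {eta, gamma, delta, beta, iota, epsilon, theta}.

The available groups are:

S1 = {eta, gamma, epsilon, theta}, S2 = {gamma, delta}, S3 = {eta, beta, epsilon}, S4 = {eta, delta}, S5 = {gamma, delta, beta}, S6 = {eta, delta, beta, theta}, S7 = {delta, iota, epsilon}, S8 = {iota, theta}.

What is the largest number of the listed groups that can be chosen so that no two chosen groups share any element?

S2, S3, S8 are pairwise disjoint (S2={gamma,delta}; S3={eta,beta,epsilon}; S8={iota,theta}).
Every remaining group overlaps one of these, and no 4 of the listed groups are pairwise disjoint, so 3 is the maximum.

3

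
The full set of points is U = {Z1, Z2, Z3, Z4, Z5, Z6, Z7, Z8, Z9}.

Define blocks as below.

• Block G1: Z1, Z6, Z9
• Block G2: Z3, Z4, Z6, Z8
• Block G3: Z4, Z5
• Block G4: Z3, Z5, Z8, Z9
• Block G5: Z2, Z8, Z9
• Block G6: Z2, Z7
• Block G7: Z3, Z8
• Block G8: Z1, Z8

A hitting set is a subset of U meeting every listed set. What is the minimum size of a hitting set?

H = {Z4, Z6, Z7, Z8} meets every block (each contains at least one member of H), and |H| = 4.
The blocks G1, G3, G6, G7 are pairwise disjoint, so any hitting set needs a separate point for each — at least 4. Hence 4 is optimal.

4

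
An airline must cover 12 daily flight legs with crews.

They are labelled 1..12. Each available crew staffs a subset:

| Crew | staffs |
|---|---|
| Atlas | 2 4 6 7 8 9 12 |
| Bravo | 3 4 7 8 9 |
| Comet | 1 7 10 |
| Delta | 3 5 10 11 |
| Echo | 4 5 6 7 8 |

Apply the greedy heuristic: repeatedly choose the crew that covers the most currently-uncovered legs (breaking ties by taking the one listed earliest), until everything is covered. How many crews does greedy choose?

Greedy: pick Atlas (covers 7 new) → pick Delta (covers 4 new) → pick Comet (covers 1 new). Total picks: 3.

3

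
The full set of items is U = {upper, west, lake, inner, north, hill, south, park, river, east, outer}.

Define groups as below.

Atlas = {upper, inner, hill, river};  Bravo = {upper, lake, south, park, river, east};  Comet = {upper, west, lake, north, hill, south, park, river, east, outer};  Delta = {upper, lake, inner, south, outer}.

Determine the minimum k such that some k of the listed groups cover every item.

Comet and Delta together: Comet ∪ Delta = {upper, west, lake, inner, north, hill, south, park, river, east, outer} — every item is covered.
No single group has all 11 items (the largest, Comet, has 10), so 2 is optimal.

2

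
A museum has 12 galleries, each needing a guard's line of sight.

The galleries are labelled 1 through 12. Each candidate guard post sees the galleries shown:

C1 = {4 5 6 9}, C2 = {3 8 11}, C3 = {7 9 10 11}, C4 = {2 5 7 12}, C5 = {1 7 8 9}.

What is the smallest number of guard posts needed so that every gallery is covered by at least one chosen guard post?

Take {C1, C2, C3, C4, C5}. Their union is {1, 2, 3, 4, 5, 6, 7, 8, 9, 10, 11, 12}, which is all 12 galleries.
No 4 of the 5 guard posts cover everything (all 5 combinations miss at least one gallery), so 5 is optimal.

5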